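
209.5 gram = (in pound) 0.4619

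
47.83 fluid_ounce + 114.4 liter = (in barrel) 0.7285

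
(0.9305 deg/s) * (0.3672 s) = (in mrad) 5.963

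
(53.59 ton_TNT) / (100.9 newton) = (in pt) 6.299e+12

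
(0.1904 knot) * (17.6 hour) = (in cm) 6.206e+05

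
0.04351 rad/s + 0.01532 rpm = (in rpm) 0.4308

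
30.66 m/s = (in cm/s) 3066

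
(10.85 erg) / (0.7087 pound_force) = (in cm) 3.442e-05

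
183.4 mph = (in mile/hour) 183.4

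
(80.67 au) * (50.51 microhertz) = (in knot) 1.185e+09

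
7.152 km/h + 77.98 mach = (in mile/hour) 5.94e+04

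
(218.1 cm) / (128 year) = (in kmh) 1.945e-09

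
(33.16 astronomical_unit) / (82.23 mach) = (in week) 292.9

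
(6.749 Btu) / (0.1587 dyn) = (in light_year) 4.743e-07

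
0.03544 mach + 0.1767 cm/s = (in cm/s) 1207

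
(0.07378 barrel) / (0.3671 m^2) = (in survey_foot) 0.1048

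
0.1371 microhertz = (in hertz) 1.371e-07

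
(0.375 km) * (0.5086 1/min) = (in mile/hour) 7.111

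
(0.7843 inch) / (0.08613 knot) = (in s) 0.4496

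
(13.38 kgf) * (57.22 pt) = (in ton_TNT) 6.33e-10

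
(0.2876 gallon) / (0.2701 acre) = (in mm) 0.000996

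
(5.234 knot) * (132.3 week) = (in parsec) 6.982e-09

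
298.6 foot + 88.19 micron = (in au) 6.084e-10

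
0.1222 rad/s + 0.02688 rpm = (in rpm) 1.194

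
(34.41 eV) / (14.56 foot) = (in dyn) 1.242e-13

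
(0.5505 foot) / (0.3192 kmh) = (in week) 3.129e-06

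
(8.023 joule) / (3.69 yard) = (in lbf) 0.5345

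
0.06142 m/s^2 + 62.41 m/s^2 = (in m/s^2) 62.47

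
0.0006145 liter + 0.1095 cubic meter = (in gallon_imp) 24.09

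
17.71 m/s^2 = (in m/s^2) 17.71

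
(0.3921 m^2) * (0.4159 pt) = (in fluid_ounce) 1.945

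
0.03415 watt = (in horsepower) 4.58e-05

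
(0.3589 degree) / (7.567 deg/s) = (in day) 5.49e-07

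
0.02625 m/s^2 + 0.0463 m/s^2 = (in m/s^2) 0.07255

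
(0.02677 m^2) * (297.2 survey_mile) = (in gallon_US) 3.382e+06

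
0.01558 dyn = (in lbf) 3.503e-08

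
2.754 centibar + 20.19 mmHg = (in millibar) 54.46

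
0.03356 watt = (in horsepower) 4.5e-05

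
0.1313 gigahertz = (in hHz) 1.313e+06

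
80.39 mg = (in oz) 0.002836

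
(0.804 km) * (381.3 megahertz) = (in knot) 5.959e+11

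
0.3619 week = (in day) 2.533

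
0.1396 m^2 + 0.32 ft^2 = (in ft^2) 1.823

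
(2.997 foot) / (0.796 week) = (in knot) 3.688e-06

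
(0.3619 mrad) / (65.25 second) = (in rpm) 5.296e-05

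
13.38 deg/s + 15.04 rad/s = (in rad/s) 15.27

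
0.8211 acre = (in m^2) 3323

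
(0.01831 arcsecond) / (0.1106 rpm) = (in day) 8.871e-11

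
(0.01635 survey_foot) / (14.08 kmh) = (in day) 1.475e-08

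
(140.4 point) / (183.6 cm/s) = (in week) 4.461e-08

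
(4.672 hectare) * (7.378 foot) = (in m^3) 1.051e+05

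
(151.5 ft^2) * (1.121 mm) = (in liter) 15.78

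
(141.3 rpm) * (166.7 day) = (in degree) 1.221e+10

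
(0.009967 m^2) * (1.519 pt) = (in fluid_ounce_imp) 0.188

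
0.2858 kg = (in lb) 0.6301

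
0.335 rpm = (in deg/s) 2.01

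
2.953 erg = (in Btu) 2.799e-10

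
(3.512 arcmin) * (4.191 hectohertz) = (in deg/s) 24.53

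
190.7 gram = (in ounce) 6.727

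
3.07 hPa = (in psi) 0.04453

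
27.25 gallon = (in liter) 103.2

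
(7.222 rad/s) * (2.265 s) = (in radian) 16.36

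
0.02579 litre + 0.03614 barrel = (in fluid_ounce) 195.2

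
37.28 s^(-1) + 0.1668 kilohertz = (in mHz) 2.041e+05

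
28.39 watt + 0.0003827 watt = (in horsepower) 0.03807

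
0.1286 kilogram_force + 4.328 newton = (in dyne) 5.589e+05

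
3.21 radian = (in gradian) 204.4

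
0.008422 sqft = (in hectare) 7.824e-08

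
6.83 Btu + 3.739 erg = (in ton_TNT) 1.722e-06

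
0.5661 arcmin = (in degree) 0.009435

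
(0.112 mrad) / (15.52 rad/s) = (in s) 7.216e-06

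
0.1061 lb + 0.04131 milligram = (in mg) 4.813e+04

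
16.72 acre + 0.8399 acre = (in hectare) 7.106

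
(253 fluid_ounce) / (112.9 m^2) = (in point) 0.1879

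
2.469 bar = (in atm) 2.437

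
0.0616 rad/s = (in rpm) 0.5882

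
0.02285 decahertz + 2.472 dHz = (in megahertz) 4.757e-07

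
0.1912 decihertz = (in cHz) 1.912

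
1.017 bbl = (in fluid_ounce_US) 5467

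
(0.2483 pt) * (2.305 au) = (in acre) 7464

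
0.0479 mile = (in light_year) 8.148e-15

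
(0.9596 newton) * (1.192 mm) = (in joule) 0.001144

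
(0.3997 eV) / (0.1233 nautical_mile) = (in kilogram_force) 2.86e-23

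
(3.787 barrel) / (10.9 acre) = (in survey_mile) 8.481e-09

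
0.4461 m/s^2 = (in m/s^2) 0.4461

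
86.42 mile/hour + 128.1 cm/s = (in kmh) 143.7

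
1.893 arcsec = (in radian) 9.178e-06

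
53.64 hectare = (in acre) 132.5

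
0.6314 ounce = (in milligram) 1.79e+04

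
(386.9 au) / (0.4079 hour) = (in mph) 8.817e+10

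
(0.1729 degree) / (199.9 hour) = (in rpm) 4.004e-08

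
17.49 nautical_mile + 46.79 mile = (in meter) 1.077e+05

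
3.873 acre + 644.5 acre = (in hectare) 262.4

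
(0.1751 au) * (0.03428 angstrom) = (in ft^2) 0.9665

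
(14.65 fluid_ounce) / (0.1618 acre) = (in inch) 2.605e-05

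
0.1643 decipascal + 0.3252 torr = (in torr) 0.3253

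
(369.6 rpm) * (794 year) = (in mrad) 9.691e+14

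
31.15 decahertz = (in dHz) 3115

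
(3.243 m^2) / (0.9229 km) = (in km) 3.514e-06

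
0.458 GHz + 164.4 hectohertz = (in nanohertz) 4.58e+17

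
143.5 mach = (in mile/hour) 1.093e+05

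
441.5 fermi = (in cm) 4.415e-11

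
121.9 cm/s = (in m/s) 1.219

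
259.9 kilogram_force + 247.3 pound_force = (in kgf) 372.1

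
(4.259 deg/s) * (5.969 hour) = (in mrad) 1.597e+06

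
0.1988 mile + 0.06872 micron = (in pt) 9.069e+05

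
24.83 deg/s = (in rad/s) 0.4334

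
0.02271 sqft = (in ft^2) 0.02271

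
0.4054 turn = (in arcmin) 8757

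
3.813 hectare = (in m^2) 3.813e+04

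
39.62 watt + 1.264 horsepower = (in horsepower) 1.317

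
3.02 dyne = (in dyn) 3.02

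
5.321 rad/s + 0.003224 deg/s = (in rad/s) 5.321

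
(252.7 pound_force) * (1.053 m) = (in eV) 7.388e+21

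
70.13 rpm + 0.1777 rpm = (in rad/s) 7.363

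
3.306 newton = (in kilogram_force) 0.3371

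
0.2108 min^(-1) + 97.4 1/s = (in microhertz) 9.74e+07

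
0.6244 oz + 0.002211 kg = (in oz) 0.7024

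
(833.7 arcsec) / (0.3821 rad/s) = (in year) 3.354e-10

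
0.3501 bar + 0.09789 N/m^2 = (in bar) 0.3501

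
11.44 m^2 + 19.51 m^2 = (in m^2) 30.95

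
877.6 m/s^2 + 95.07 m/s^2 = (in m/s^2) 972.7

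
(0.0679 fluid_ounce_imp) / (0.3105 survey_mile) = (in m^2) 3.861e-09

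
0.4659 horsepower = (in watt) 347.4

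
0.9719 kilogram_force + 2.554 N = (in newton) 12.09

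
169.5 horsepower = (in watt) 1.264e+05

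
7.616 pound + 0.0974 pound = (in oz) 123.4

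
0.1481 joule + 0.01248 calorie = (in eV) 1.25e+18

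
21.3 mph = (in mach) 0.02796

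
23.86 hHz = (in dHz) 2.386e+04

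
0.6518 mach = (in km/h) 799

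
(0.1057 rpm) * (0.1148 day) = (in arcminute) 3.774e+05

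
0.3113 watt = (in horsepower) 0.0004175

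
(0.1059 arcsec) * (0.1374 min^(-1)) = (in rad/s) 1.176e-09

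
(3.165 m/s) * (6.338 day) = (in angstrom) 1.733e+16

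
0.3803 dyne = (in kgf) 3.878e-07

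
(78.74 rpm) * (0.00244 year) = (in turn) 1.01e+05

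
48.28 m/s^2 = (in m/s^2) 48.28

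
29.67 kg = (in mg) 2.967e+07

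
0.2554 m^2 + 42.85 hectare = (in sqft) 4.612e+06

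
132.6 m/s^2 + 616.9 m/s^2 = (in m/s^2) 749.5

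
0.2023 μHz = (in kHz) 2.023e-10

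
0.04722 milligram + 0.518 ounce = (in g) 14.69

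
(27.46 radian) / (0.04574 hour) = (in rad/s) 0.1668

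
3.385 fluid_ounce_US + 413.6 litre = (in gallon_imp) 91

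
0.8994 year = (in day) 328.3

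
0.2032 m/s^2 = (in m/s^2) 0.2032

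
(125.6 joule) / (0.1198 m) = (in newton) 1048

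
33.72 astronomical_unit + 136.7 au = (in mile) 1.584e+10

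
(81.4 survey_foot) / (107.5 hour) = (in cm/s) 0.006411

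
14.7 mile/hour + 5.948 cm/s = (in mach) 0.01947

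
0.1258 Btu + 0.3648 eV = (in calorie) 31.72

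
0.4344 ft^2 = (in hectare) 4.036e-06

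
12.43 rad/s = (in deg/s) 712.2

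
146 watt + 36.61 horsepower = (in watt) 2.745e+04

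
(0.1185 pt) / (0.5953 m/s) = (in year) 2.227e-12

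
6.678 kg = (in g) 6678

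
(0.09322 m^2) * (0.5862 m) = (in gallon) 14.44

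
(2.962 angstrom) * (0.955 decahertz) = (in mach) 8.308e-12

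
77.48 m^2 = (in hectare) 0.007748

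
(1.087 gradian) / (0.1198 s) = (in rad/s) 0.1425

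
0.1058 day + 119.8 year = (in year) 119.8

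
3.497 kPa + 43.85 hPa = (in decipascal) 7.882e+04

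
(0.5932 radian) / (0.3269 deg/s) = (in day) 0.001203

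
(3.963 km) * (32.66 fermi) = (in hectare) 1.294e-14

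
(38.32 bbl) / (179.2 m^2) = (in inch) 1.338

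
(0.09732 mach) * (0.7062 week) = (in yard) 1.548e+07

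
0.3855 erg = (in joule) 3.855e-08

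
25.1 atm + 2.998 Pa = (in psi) 368.9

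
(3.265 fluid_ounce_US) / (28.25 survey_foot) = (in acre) 2.771e-09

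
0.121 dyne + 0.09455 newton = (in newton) 0.09455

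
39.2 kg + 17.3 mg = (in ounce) 1383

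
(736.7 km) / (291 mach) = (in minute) 0.1239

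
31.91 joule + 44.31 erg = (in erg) 3.191e+08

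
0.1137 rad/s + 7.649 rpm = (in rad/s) 0.9147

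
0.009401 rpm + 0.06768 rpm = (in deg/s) 0.4625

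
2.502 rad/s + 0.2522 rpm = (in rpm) 24.14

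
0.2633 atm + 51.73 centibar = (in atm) 0.7738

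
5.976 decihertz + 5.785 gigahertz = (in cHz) 5.785e+11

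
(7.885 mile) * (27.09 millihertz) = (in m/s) 343.8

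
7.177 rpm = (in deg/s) 43.06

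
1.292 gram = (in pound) 0.002848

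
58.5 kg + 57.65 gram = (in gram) 5.856e+04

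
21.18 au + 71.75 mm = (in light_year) 0.0003349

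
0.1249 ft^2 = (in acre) 2.867e-06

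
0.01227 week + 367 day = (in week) 52.44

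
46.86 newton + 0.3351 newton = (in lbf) 10.61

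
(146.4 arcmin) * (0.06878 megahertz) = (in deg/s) 1.678e+05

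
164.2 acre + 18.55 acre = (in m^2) 7.396e+05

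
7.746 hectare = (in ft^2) 8.338e+05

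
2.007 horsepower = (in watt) 1497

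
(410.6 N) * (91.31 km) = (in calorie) 8.961e+06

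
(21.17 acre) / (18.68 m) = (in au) 3.066e-08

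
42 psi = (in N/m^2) 2.896e+05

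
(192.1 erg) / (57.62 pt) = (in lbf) 0.0002125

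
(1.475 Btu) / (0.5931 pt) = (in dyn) 7.438e+11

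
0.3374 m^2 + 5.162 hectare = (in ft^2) 5.556e+05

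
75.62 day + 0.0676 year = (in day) 100.3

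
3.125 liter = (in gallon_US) 0.8255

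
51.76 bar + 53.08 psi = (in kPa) 5542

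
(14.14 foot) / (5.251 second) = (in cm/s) 82.08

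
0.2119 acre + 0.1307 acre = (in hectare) 0.1386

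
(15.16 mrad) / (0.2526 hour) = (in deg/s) 0.0009552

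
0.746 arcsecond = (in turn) 5.756e-07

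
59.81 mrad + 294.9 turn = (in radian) 1853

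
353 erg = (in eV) 2.203e+14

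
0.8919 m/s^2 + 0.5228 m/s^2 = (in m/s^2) 1.415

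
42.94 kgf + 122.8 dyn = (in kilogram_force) 42.94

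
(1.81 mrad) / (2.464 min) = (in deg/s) 0.0007015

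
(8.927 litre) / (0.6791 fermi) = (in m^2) 1.315e+13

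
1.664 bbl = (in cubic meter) 0.2646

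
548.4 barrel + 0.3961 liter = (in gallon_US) 2.303e+04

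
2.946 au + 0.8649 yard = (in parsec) 1.428e-05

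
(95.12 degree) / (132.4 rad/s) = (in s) 0.01254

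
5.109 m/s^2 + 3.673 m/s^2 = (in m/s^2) 8.782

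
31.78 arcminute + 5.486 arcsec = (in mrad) 9.271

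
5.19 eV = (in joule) 8.315e-19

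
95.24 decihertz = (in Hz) 9.524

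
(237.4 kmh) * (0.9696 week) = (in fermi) 3.867e+22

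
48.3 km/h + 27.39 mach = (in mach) 27.43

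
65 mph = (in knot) 56.48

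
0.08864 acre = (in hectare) 0.03587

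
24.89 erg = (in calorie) 5.949e-07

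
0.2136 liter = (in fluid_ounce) 7.223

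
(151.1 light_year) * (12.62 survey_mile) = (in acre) 7.174e+18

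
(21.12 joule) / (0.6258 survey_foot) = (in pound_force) 24.89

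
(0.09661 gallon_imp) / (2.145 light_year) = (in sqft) 2.33e-19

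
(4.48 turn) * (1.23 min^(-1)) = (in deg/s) 33.06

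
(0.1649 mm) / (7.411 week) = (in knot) 7.151e-11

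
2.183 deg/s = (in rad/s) 0.0381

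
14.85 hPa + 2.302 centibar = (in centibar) 3.787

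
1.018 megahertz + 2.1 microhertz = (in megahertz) 1.018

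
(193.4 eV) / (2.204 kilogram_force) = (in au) 9.583e-30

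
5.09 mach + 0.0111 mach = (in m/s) 1737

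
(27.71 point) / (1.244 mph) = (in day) 2.034e-07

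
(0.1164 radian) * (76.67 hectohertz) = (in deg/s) 5.113e+04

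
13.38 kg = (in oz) 472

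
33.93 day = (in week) 4.847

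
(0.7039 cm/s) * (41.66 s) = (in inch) 11.55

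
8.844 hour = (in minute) 530.6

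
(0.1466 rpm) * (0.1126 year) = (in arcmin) 1.874e+08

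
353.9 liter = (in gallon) 93.49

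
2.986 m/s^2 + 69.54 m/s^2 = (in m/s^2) 72.53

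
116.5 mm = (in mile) 7.239e-05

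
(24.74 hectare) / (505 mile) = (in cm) 30.44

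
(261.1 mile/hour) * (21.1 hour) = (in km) 8866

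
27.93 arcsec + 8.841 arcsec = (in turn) 2.837e-05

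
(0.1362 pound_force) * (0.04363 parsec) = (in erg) 8.156e+21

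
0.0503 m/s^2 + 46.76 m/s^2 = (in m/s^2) 46.81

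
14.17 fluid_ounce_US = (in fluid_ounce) 14.17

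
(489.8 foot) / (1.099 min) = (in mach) 0.006649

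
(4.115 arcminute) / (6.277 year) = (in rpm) 5.774e-11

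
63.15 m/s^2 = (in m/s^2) 63.15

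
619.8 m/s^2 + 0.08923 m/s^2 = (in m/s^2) 619.9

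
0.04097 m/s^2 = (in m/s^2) 0.04097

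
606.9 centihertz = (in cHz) 606.9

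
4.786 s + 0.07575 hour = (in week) 0.0004588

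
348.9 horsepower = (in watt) 2.602e+05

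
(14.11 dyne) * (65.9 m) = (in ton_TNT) 2.222e-12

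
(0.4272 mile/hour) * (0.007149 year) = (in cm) 4.306e+06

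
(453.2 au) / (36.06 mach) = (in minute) 9.203e+07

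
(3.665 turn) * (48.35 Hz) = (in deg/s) 6.379e+04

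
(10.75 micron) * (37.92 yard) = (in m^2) 0.0003727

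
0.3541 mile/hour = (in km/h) 0.5699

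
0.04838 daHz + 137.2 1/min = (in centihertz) 277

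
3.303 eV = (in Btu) 5.016e-22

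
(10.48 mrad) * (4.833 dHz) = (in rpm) 0.04837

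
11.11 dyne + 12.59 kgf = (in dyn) 1.235e+07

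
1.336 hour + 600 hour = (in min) 3.608e+04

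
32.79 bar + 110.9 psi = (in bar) 40.44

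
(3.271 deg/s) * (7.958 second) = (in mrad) 454.3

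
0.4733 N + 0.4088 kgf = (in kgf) 0.4571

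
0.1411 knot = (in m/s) 0.07259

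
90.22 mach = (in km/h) 1.106e+05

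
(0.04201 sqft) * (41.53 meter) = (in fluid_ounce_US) 5481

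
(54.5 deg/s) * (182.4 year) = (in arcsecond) 1.129e+15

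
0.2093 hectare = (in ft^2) 2.253e+04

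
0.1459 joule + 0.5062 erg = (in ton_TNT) 3.487e-11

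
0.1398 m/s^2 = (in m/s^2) 0.1398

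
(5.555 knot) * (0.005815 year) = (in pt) 1.486e+09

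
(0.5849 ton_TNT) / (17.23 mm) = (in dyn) 1.42e+16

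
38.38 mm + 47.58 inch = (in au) 8.335e-12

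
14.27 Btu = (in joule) 1.506e+04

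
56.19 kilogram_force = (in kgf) 56.19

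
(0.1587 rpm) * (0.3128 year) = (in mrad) 1.639e+08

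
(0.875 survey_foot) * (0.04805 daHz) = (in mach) 0.0003764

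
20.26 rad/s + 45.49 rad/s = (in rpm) 627.9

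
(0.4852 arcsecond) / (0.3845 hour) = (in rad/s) 1.699e-09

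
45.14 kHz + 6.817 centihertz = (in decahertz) 4514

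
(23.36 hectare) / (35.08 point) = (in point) 5.351e+10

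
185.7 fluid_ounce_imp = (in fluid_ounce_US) 178.4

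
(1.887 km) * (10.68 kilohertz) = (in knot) 3.917e+07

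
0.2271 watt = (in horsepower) 0.0003045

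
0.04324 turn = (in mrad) 271.7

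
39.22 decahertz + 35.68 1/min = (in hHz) 3.928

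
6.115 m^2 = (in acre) 0.001511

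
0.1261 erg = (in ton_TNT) 3.014e-18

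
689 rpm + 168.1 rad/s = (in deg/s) 1.377e+04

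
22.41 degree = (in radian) 0.3911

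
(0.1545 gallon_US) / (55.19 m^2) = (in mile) 6.585e-09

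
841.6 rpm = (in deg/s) 5050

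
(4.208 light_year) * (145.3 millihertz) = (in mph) 1.294e+16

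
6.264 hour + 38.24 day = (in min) 5.544e+04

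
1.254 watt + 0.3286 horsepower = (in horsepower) 0.3303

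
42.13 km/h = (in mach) 0.03437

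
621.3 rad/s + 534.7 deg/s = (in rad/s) 630.6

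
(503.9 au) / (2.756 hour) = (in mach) 2.231e+07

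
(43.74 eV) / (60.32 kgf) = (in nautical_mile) 6.397e-24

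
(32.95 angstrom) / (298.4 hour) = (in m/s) 3.067e-15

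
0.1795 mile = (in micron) 2.889e+08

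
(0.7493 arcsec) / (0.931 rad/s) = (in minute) 6.503e-08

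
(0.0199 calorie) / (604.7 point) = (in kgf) 0.0398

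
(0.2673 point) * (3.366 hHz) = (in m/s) 0.03174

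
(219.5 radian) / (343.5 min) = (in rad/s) 0.01065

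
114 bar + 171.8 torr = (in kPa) 1.142e+04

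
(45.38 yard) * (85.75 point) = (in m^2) 1.255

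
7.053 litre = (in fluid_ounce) 238.5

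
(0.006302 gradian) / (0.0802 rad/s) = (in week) 2.041e-09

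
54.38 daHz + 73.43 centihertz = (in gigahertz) 5.445e-07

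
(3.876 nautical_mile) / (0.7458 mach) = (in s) 28.27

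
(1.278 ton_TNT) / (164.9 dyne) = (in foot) 1.064e+13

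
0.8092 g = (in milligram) 809.2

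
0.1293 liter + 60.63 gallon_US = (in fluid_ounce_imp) 8082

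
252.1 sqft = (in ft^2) 252.1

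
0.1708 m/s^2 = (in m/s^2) 0.1708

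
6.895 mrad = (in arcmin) 23.7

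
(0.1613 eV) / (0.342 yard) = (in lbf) 1.858e-20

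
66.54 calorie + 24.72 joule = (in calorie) 72.45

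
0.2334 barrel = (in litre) 37.11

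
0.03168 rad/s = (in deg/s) 1.815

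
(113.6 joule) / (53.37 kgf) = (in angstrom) 2.171e+09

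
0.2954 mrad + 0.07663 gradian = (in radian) 0.001499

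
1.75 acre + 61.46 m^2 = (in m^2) 7143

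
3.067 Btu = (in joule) 3236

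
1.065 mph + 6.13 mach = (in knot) 4058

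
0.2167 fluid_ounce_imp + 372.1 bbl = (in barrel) 372.1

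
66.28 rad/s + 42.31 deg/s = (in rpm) 640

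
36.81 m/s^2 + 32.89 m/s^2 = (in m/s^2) 69.7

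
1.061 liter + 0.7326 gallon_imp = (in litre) 4.391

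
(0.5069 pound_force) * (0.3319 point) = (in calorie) 6.31e-05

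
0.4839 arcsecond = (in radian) 2.346e-06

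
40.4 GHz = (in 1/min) 2.424e+12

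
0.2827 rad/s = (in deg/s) 16.2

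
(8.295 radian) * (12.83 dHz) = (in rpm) 101.6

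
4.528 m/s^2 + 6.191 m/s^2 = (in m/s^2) 10.72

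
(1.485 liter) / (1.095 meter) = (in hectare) 1.356e-07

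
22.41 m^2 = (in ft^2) 241.2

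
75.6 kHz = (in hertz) 7.56e+04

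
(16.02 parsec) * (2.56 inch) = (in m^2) 3.214e+16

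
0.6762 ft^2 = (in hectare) 6.282e-06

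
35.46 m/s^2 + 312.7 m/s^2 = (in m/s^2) 348.2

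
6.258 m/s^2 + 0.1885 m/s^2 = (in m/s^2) 6.447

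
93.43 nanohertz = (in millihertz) 9.343e-05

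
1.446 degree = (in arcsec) 5206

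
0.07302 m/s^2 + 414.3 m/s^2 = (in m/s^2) 414.4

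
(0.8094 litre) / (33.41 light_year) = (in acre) 6.328e-25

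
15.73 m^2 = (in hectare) 0.001573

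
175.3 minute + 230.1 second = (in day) 0.1244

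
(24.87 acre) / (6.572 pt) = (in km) 4.341e+04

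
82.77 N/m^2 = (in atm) 0.0008169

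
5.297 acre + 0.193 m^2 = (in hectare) 2.144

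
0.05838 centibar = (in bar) 0.0005838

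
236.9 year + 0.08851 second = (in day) 8.647e+04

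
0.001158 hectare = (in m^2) 11.58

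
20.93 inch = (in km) 0.0005316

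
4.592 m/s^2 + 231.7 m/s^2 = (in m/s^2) 236.3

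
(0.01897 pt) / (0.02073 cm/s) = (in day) 3.736e-07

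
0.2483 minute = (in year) 4.724e-07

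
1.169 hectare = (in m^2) 1.169e+04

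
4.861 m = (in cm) 486.1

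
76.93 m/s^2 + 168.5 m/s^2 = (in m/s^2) 245.4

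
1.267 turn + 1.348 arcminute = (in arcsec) 1.642e+06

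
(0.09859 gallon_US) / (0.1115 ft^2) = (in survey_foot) 0.1182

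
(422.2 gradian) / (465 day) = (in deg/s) 9.458e-06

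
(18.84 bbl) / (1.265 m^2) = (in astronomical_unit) 1.583e-11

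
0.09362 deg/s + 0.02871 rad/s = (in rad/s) 0.03034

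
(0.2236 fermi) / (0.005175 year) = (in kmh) 4.932e-21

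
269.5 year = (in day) 9.837e+04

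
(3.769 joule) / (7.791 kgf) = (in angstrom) 4.933e+08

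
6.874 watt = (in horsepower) 0.009218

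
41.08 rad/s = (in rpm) 392.3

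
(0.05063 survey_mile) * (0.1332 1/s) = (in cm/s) 1085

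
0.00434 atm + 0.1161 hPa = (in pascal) 451.4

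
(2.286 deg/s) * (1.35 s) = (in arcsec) 1.111e+04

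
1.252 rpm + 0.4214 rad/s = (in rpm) 5.276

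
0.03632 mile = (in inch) 2301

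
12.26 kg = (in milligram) 1.226e+07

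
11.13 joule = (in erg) 1.113e+08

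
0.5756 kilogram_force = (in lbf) 1.269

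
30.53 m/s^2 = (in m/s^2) 30.53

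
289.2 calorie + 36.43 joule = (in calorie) 297.9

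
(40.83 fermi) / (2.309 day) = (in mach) 6.011e-22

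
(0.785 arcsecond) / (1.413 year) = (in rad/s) 8.541e-14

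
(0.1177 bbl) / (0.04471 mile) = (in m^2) 0.0002601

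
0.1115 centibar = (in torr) 0.8363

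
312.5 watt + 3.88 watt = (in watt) 316.4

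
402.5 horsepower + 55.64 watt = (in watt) 3.002e+05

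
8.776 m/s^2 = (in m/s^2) 8.776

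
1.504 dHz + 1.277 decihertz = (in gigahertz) 2.781e-10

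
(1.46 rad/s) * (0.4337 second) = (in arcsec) 1.306e+05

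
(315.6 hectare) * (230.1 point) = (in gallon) 6.768e+07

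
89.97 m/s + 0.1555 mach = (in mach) 0.4197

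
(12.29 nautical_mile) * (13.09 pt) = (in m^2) 105.1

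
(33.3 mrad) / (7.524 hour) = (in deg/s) 7.044e-05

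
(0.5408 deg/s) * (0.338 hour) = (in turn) 1.828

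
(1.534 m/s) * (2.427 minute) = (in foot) 732.9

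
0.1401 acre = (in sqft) 6103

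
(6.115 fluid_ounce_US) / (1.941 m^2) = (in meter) 9.317e-05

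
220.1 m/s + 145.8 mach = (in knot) 9.693e+04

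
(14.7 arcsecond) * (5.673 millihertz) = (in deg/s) 2.316e-05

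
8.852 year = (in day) 3231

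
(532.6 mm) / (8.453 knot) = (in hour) 3.402e-05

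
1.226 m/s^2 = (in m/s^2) 1.226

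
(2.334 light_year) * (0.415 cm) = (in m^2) 9.164e+13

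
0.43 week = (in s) 2.601e+05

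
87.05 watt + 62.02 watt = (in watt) 149.1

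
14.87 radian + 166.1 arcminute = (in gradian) 949.7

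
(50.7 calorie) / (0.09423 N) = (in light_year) 2.38e-13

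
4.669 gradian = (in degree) 4.202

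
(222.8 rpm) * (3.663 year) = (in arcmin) 9.265e+12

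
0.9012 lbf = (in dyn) 4.009e+05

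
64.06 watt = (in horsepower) 0.08591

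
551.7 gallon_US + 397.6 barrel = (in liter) 6.53e+04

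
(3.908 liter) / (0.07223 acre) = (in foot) 4.386e-05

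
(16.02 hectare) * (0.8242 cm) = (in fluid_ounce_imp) 4.647e+07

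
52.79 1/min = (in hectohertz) 0.008798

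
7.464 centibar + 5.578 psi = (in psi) 6.661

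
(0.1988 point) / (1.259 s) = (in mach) 1.636e-07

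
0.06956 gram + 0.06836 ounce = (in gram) 2.008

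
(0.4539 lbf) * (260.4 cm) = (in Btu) 0.004983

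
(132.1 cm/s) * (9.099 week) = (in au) 4.859e-05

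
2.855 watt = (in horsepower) 0.003829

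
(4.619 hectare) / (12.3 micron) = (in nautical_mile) 2.028e+06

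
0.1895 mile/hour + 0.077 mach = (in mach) 0.07725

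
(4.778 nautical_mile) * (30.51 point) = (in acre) 0.02353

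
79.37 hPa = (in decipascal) 7.937e+04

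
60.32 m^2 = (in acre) 0.01491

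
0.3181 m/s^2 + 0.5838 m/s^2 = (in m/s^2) 0.9019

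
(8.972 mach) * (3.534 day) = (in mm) 9.328e+11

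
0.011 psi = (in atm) 0.0007485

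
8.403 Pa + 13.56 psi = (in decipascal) 9.35e+05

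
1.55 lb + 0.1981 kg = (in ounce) 31.79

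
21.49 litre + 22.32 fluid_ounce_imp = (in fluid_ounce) 748.1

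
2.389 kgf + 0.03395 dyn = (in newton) 23.43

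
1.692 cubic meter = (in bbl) 10.64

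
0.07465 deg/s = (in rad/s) 0.001303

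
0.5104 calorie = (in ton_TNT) 5.104e-10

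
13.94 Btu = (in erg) 1.471e+11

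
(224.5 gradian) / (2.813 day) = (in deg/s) 0.0008313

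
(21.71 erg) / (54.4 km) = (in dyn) 3.991e-06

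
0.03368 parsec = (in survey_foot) 3.41e+15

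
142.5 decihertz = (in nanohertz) 1.425e+10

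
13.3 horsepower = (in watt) 9918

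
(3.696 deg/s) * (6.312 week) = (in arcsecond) 5.079e+10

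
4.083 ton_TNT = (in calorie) 4.083e+09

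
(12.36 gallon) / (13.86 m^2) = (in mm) 3.376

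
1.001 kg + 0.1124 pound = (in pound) 2.319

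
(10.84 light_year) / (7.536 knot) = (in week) 4.374e+10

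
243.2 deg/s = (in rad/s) 4.245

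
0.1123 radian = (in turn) 0.01787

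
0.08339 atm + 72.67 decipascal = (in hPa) 84.57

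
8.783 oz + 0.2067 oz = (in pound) 0.5619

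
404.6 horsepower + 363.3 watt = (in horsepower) 405.1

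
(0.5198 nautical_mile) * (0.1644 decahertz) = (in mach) 4.648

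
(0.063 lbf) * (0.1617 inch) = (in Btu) 1.091e-06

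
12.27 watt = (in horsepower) 0.01645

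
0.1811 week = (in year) 0.003473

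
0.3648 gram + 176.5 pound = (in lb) 176.5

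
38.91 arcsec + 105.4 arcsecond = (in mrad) 0.6996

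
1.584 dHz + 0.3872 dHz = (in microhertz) 1.971e+05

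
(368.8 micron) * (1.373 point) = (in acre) 4.414e-11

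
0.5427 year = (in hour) 4754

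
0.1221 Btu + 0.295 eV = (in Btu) 0.1221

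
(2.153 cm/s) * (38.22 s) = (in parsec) 2.667e-17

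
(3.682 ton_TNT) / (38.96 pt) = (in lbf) 2.52e+11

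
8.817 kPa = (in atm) 0.08702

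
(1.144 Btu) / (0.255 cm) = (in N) 4.733e+05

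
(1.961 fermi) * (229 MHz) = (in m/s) 4.491e-07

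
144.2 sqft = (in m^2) 13.4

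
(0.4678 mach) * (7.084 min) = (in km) 67.7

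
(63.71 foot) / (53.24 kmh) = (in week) 2.171e-06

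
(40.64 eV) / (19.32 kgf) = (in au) 2.297e-31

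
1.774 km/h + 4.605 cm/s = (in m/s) 0.5388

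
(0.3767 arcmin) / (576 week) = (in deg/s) 1.802e-11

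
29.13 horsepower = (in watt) 2.172e+04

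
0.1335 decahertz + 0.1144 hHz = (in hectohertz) 0.1277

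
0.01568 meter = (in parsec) 5.082e-19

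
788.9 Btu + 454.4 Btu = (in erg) 1.312e+13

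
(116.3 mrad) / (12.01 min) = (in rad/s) 0.0001614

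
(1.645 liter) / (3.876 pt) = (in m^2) 1.203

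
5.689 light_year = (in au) 3.598e+05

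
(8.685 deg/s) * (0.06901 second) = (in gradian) 0.6659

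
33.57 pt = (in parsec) 3.838e-19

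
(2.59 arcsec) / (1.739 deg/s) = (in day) 4.788e-09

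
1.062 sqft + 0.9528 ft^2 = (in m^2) 0.1872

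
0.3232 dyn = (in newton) 3.232e-06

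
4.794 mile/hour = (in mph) 4.794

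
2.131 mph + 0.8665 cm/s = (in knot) 1.869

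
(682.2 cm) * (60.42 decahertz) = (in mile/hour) 9220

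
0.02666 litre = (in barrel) 0.0001677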